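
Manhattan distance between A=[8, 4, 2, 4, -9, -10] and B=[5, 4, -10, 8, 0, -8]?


d = |8-5| + |4-4| + |2+ 10| + |4-8| + |-9-0| + |-10+ 8|
  = 3 + 0 + 12 + 4 + 9 + 2
  = 30

30


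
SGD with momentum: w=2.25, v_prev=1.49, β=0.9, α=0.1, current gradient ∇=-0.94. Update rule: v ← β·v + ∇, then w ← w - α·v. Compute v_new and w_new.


v_new = 0.9·1.49 - 0.94 = 1.341 - 0.94 = 0.401
w_new = 2.25 - 0.1·0.401 = 2.25 - 0.0401 = 2.2099

v_new=0.401, w_new=2.2099


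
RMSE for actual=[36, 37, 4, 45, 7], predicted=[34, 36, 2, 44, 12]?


MSE = 35/5 = 7
RMSE = √(35/5) = 2.6458

2.6458


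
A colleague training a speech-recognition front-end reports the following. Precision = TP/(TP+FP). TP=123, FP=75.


Precision = TP/(TP+FP)
= 123/(123+75)
= 123/198 = 62.12%

62.12%


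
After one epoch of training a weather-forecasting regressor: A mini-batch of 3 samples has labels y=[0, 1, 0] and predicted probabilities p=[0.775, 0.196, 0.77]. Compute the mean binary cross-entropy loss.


L[0] = -ln(1-0.775) = -ln(0.225) = 1.4917
L[1] = -ln(0.196) = 1.6296
L[2] = -ln(1-0.77) = -ln(0.23) = 1.4697
mean = (1.4917 + 1.6296 + 1.4697)/3 = 1.5303

1.5303


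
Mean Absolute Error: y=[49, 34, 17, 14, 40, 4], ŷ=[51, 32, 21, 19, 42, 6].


Absolute errors: |49-51|=2, |34-32|=2, |17-21|=4, |14-19|=5, |40-42|=2, |4-6|=2
Sum = 17
MAE = 17/6 = 17/6

17/6


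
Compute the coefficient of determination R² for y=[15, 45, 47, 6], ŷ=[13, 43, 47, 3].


ȳ = 28.25
SS_res = Σ(y-ŷ)² = 17
SS_tot = Σ(y-ȳ)² = 1302.75
R² = 1 - SS_res/SS_tot = 1 - 0.013 = 0.987

0.987


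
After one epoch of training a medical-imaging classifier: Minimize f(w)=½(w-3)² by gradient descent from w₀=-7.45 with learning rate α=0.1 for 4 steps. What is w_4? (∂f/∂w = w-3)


step 1: grad = -7.45-3 = -10.45; w = -7.45 - 0.1·(-10.45) = -6.405
step 2: grad = -6.405-3 = -9.405; w = -6.405 - 0.1·(-9.405) = -5.4645
step 3: grad = -5.4645-3 = -8.4645; w = -5.4645 - 0.1·(-8.4645) = -4.61805
step 4: grad = -4.61805-3 = -7.61805; w = -4.61805 - 0.1·(-7.61805) = -3.856245

-3.856245


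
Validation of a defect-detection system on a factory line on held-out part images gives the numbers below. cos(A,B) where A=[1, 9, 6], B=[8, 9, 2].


A·B = 1·8 + 9·9 + 6·2 = 101
‖A‖ = √118 = 10.8628, ‖B‖ = √149 = 12.2066
cos = 101/(√118·√149) = 101/√17582 = 0.7617

0.7617


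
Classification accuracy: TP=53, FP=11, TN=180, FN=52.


Accuracy = (TP+TN)/(TP+TN+FP+FN)
= (53+180)/(296)
= 233/296 = 78.72%

78.72%


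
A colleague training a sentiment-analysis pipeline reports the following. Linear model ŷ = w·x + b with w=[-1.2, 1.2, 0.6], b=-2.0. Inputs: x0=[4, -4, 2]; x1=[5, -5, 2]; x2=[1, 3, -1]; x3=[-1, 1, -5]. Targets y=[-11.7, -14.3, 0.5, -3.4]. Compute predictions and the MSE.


ŷ0 = (-1.2)·(4) + (1.2)·(-4) + (0.6)·(2) - 2.0 = -10.4
ŷ1 = (-1.2)·(5) + (1.2)·(-5) + (0.6)·(2) - 2.0 = -12.8
ŷ2 = (-1.2)·(1) + (1.2)·(3) + (0.6)·(-1) - 2.0 = -0.2
ŷ3 = (-1.2)·(-1) + (1.2)·(1) + (0.6)·(-5) - 2.0 = -2.6
errors² = [1.69, 2.25, 0.49, 0.64]
MSE = 5.0700/4 = 1.2675

1.2675


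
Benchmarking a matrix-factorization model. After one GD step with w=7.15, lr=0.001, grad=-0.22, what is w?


w_new = w - α·∇
= 7.15 - 0.001·-0.22
= 7.15 + 0.00022
= 7.15022

7.15022


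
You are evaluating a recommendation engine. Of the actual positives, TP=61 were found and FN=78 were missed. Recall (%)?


Recall = TP/(TP+FN)
= 61/(61+78)
= 61/139 = 43.88%

43.88%


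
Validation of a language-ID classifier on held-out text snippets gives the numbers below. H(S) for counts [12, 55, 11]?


Probabilities: [12/78, 55/78, 11/78] ≈ [0.1538, 0.7051, 0.141]
H = -((12/78)·log₂(12/78) + (55/78)·log₂(55/78) + (11/78)·log₂(11/78))
  = 1.1694 bits

1.1694 bits


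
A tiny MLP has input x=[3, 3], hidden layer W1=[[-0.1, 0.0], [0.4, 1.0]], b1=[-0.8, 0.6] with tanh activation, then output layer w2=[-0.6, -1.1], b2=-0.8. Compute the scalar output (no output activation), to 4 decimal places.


z1[0] = (-0.1)·(3) + (0.0)·(3) - 0.8 = -1.1
z1[1] = (0.4)·(3) + (1.0)·(3) + 0.6 = 4.8
h = tanh(z1) = [-0.8005, 0.9999]
output = (-0.6)·(-0.8005) + (-1.1)·(0.9999) - 0.8 = -1.4196

-1.4196


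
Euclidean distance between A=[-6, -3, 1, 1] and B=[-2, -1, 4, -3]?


d = √((-6+ 2)² + (-3+ 1)² + (1-4)² + (1+ 3)²)
  = √(16 + 4 + 9 + 16)
  = √45 = 6.7082

6.7082


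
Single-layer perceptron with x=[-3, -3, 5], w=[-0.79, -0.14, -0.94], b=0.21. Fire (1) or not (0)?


z = (-3)·(-0.79) + (-3)·(-0.14) + (5)·(-0.94) + 0.21
  = -1.7
step(z) = 0 (z<0)

0


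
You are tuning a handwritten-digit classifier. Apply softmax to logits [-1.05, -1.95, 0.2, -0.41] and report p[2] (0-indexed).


Exponentials: e^-1.05=0.3499, e^-1.95=0.1423, e^0.2=1.2214, e^-0.41=0.6637
Sum = 2.3773
Softmax = [0.1472, 0.0598, 0.5138, 0.2792]
p[2] = 1.2214/2.3773 = 0.5138

0.5138


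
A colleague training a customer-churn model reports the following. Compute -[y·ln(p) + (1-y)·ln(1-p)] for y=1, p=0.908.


BCE = -[y·ln(p) + (1-y)·ln(1-p)]
= -1·ln(0.908) - 0
= -ln(0.908) = 0.0965

0.0965


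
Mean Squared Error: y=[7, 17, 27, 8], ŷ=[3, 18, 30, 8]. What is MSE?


Squared errors: (7-3)²=16, (17-18)²=1, (27-30)²=9, (8-8)²=0
Sum = 26
MSE = 26/4 = 13/2

13/2


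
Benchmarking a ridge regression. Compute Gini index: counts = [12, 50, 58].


Probabilities: [12/120, 50/120, 58/120] ≈ [0.1, 0.4167, 0.4833]
Σpᵢ² = (144 + 2500 + 3364)/120² = 6008/14400
Gini = 1 - Σpᵢ² = 1 - 6008/14400 = 0.5828

0.5828


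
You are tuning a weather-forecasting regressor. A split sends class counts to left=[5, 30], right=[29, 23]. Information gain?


Parent = [34, 53], H_parent = 0.9653
H_left = 0.5917 (n=35), H_right = 0.9904 (n=52)
H_children = (35/87)·0.5917 + (52/87)·0.9904 = 0.83
IG = 0.9653 - 0.83 = 0.1353

0.1353


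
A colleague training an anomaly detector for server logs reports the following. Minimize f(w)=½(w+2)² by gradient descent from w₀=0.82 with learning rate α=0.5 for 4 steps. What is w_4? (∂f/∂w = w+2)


step 1: grad = 0.82+2 = 2.82; w = 0.82 - 0.5·(2.82) = -0.59
step 2: grad = -0.59+2 = 1.41; w = -0.59 - 0.5·(1.41) = -1.295
step 3: grad = -1.295+2 = 0.705; w = -1.295 - 0.5·(0.705) = -1.6475
step 4: grad = -1.6475+2 = 0.3525; w = -1.6475 - 0.5·(0.3525) = -1.82375

-1.82375


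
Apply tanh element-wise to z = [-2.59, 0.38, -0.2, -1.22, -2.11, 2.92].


tanh(-2.59) = -0.9888
tanh(0.38) = 0.3627
tanh(-0.2) = -0.1974
tanh(-1.22) = -0.8397
tanh(-2.11) = -0.971
tanh(2.92) = 0.9942
result = [-0.9888, 0.3627, -0.1974, -0.8397, -0.971, 0.9942]

[-0.9888, 0.3627, -0.1974, -0.8397, -0.971, 0.9942]


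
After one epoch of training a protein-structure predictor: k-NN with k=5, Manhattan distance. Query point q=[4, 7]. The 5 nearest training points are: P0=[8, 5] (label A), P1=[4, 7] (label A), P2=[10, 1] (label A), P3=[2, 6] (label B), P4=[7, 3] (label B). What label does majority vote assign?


d(q,P0) = 6  (label A)
d(q,P1) = 0  (label A)
d(q,P2) = 12  (label A)
d(q,P3) = 3  (label B)
d(q,P4) = 7  (label B)
Votes: A=3, B=2
Majority → A

A


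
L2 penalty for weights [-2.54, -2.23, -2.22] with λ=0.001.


‖w‖₂² = (-2.54)² + (-2.23)² + (-2.22)²
     = 6.4516 + 4.9729 + 4.9284
     = 16.3529
λ·‖w‖₂² = 0.001·16.3529 = 0.016353

0.016353


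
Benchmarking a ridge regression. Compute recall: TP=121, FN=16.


Recall = TP/(TP+FN)
= 121/(121+16)
= 121/137 = 88.32%

88.32%


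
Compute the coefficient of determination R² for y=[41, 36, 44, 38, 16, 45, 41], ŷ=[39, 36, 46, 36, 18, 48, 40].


ȳ = 37.2857
SS_res = Σ(y-ŷ)² = 26
SS_tot = Σ(y-ȳ)² = 587.43
R² = 1 - SS_res/SS_tot = 1 - 0.0443 = 0.9557

0.9557


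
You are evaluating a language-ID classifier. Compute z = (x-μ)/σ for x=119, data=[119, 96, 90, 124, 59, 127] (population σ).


μ = 102.5, σ = 23.8939
z = (119 - 102.5)/23.8939 = 0.6906

0.6906


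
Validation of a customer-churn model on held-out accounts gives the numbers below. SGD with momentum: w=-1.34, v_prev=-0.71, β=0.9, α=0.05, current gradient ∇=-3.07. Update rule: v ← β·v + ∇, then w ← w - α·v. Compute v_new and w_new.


v_new = 0.9·-0.71 - 3.07 = -0.639 - 3.07 = -3.709
w_new = -1.34 - 0.05·-3.709 = -1.34 + 0.18545 = -1.15455

v_new=-3.709, w_new=-1.15455


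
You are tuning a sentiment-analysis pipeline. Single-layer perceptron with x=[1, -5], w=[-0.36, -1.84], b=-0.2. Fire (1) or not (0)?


z = (1)·(-0.36) + (-5)·(-1.84) - 0.2
  = 8.64
step(z) = 1 (z≥0)

1


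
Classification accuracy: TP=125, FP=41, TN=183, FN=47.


Accuracy = (TP+TN)/(TP+TN+FP+FN)
= (125+183)/(396)
= 308/396 = 77.78%

77.78%


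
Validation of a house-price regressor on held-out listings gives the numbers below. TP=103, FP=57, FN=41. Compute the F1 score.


Precision = 103/160 = 0.6438
Recall = 103/144 = 0.7153
F1 = 2·P·R/(P+R) = 2·TP/(2·TP+FP+FN) = 206/(206+57+41) = 206/304 = 0.6776

0.6776


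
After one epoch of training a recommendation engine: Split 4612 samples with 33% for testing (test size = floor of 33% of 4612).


Test = ⌊4612·33/100⌋ = 1521
Train = 4612 - 1521 = 3091

Train: 3091, Test: 1521


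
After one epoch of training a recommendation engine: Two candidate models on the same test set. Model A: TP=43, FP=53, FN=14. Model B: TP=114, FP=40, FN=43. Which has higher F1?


Model A: P=43/96=0.4479, R=43/57=0.7544, F1=2PR/(P+R)=2TP/(2TP+FP+FN)=86/153=0.5621
Model B: P=114/154=0.7403, R=114/157=0.7261, F1=2PR/(P+R)=2TP/(2TP+FP+FN)=228/311=0.7331
0.5621 < 0.7331 → Model B

Model B


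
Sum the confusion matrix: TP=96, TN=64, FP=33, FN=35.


Total = TP + TN + FP + FN
= 96 + 64 + 33 + 35
= 228
(Predicted positive: 129, predicted negative: 99)

228


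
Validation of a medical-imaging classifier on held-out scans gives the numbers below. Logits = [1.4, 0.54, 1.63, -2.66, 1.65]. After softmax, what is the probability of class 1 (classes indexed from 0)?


Exponentials: e^1.4=4.0552, e^0.54=1.716, e^1.63=5.1039, e^-2.66=0.0699, e^1.65=5.207
Sum = 16.152
Softmax = [0.2511, 0.1062, 0.316, 0.0043, 0.3224]
p[1] = 1.716/16.152 = 0.1062

0.1062


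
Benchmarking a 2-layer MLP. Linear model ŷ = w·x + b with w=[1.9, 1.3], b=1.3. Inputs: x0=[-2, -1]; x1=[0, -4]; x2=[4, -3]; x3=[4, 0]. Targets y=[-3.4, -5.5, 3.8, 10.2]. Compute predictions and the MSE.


ŷ0 = (1.9)·(-2) + (1.3)·(-1) + 1.3 = -3.8
ŷ1 = (1.9)·(0) + (1.3)·(-4) + 1.3 = -3.9
ŷ2 = (1.9)·(4) + (1.3)·(-3) + 1.3 = 5.0
ŷ3 = (1.9)·(4) + (1.3)·(0) + 1.3 = 8.9
errors² = [0.16, 2.56, 1.44, 1.69]
MSE = 5.8500/4 = 1.4625

1.4625


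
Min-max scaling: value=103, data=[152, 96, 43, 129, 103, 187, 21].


min=21, max=187
(103-21)/(187-21) = 82/166 = 0.494

0.494


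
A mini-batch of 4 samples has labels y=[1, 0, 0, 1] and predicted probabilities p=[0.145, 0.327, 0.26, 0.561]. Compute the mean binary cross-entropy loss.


L[0] = -ln(0.145) = 1.931
L[1] = -ln(1-0.327) = -ln(0.673) = 0.396
L[2] = -ln(1-0.26) = -ln(0.74) = 0.3011
L[3] = -ln(0.561) = 0.578
mean = (1.931 + 0.396 + 0.3011 + 0.578)/4 = 0.8015

0.8015


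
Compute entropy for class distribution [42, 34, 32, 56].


Probabilities: [42/164, 34/164, 32/164, 56/164] ≈ [0.2561, 0.2073, 0.1951, 0.3415]
H = -((42/164)·log₂(42/164) + (34/164)·log₂(34/164) + (32/164)·log₂(32/164) + (56/164)·log₂(56/164))
  = 1.9633 bits

1.9633 bits


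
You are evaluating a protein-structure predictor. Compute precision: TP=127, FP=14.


Precision = TP/(TP+FP)
= 127/(127+14)
= 127/141 = 90.07%

90.07%


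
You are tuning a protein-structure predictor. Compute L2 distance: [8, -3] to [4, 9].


d = √((8-4)² + (-3-9)²)
  = √(16 + 144)
  = √160 = 12.6491

12.6491


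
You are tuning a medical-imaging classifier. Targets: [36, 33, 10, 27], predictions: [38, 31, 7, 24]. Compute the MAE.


Absolute errors: |36-38|=2, |33-31|=2, |10-7|=3, |27-24|=3
Sum = 10
MAE = 10/4 = 5/2

5/2


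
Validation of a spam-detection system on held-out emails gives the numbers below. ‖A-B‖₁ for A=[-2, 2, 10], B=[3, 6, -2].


d = |-2-3| + |2-6| + |10+ 2|
  = 5 + 4 + 12
  = 21

21


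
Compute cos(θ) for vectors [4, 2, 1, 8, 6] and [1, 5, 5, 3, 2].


A·B = 4·1 + 2·5 + 1·5 + 8·3 + 6·2 = 55
‖A‖ = √121 = 11, ‖B‖ = √64 = 8
cos = 55/(√121·√64) = 55/√7744 = 0.625

0.625


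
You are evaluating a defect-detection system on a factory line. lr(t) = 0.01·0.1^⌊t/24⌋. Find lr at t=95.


n_drops = ⌊95/24⌋ = 3
lr = 0.01·0.1^3 = 0.01·0.001 = 0.00001

0.00001


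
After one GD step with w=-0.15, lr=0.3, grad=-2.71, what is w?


w_new = w - α·∇
= -0.15 - 0.3·-2.71
= -0.15 + 0.813
= 0.663

0.663


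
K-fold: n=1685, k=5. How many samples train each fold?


Fold size = 1685/5 = 337
Training per fold = 1685 - 337 = 1348

1348


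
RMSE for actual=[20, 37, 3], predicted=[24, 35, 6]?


MSE = 29/3 = 9.6667
RMSE = √(29/3) = 3.1091

3.1091


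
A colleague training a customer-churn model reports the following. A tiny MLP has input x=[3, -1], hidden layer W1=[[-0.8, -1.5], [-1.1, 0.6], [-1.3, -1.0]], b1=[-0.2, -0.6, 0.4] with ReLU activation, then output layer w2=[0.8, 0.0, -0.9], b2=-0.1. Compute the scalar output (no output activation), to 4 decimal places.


z1[0] = (-0.8)·(3) + (-1.5)·(-1) - 0.2 = -1.1
z1[1] = (-1.1)·(3) + (0.6)·(-1) - 0.6 = -4.5
z1[2] = (-1.3)·(3) + (-1.0)·(-1) + 0.4 = -2.5
h = ReLU(z1) = [0.0, 0.0, 0.0]
output = (0.8)·(0.0) + (0.0)·(0.0) + (-0.9)·(0.0) - 0.1 = -0.1

-0.1


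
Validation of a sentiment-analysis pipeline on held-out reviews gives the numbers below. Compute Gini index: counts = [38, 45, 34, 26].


Probabilities: [38/143, 45/143, 34/143, 26/143] ≈ [0.2657, 0.3147, 0.2378, 0.1818]
Σpᵢ² = (1444 + 2025 + 1156 + 676)/143² = 5301/20449
Gini = 1 - Σpᵢ² = 1 - 5301/20449 = 0.7408

0.7408


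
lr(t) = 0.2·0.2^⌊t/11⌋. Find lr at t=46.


n_drops = ⌊46/11⌋ = 4
lr = 0.2·0.2^4 = 0.2·0.0016 = 0.00032

0.00032


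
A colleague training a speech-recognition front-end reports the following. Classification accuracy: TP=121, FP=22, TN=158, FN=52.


Accuracy = (TP+TN)/(TP+TN+FP+FN)
= (121+158)/(353)
= 279/353 = 79.04%

79.04%


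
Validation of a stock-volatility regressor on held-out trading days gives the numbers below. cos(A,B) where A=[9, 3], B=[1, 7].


A·B = 9·1 + 3·7 = 30
‖A‖ = √90 = 9.4868, ‖B‖ = √50 = 7.0711
cos = 30/(√90·√50) = 30/√4500 = 0.4472

0.4472


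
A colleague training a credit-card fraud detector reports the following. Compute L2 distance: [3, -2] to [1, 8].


d = √((3-1)² + (-2-8)²)
  = √(4 + 100)
  = √104 = 10.198

10.198


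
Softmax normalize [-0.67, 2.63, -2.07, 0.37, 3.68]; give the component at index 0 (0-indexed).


Exponentials: e^-0.67=0.5117, e^2.63=13.8738, e^-2.07=0.1262, e^0.37=1.4477, e^3.68=39.6464
Sum = 55.6058
Softmax = [0.0092, 0.2495, 0.0023, 0.026, 0.713]
p[0] = 0.5117/55.6058 = 0.0092

0.0092


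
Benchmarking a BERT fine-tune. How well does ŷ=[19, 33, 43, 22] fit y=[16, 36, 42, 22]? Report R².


ȳ = 29
SS_res = Σ(y-ŷ)² = 19
SS_tot = Σ(y-ȳ)² = 436
R² = 1 - SS_res/SS_tot = 1 - 0.0436 = 0.9564

0.9564


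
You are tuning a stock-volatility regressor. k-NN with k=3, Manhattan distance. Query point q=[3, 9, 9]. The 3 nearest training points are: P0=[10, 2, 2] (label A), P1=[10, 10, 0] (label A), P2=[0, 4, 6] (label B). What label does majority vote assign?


d(q,P0) = 21  (label A)
d(q,P1) = 17  (label A)
d(q,P2) = 11  (label B)
Votes: A=2, B=1
Majority → A

A


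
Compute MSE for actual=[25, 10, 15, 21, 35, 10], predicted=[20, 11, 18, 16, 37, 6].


Squared errors: (25-20)²=25, (10-11)²=1, (15-18)²=9, (21-16)²=25, (35-37)²=4, (10-6)²=16
Sum = 80
MSE = 80/6 = 40/3

40/3


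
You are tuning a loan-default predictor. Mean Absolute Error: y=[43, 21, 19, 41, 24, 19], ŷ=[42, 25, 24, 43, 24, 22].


Absolute errors: |43-42|=1, |21-25|=4, |19-24|=5, |41-43|=2, |24-24|=0, |19-22|=3
Sum = 15
MAE = 15/6 = 5/2

5/2


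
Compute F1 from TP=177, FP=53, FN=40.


Precision = 177/230 = 0.7696
Recall = 177/217 = 0.8157
F1 = 2·P·R/(P+R) = 2·TP/(2·TP+FP+FN) = 354/(354+53+40) = 354/447 = 0.7919

0.7919


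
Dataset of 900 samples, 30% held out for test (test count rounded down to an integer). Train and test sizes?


Test = ⌊900·30/100⌋ = 270
Train = 900 - 270 = 630

Train: 630, Test: 270


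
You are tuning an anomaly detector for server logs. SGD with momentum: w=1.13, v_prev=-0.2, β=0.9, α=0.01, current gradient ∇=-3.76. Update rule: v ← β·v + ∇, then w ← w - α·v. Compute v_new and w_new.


v_new = 0.9·-0.2 - 3.76 = -0.18 - 3.76 = -3.94
w_new = 1.13 - 0.01·-3.94 = 1.13 + 0.0394 = 1.1694

v_new=-3.94, w_new=1.1694


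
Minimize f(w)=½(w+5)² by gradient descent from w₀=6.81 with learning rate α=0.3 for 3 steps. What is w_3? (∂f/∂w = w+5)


step 1: grad = 6.81+5 = 11.81; w = 6.81 - 0.3·(11.81) = 3.267
step 2: grad = 3.267+5 = 8.267; w = 3.267 - 0.3·(8.267) = 0.7869
step 3: grad = 0.7869+5 = 5.7869; w = 0.7869 - 0.3·(5.7869) = -0.94917

-0.94917


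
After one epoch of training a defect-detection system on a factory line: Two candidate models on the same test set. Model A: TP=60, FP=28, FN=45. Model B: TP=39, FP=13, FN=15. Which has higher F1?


Model A: P=60/88=0.6818, R=60/105=0.5714, F1=2PR/(P+R)=2TP/(2TP+FP+FN)=120/193=0.6218
Model B: P=39/52=0.75, R=39/54=0.7222, F1=2PR/(P+R)=2TP/(2TP+FP+FN)=78/106=0.7358
0.6218 < 0.7358 → Model B

Model B


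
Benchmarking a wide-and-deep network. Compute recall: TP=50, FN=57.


Recall = TP/(TP+FN)
= 50/(50+57)
= 50/107 = 46.73%

46.73%


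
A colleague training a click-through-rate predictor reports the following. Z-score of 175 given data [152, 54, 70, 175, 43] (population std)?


μ = 98.8, σ = 54.0126
z = (175 - 98.8)/54.0126 = 1.4108

1.4108


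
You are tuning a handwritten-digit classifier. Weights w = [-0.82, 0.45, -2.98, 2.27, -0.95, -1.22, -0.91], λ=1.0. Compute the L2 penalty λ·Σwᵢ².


‖w‖₂² = (-0.82)² + (0.45)² + (-2.98)² + (2.27)² + (-0.95)² + (-1.22)² + (-0.91)²
     = 0.6724 + 0.2025 + 8.8804 + 5.1529 + 0.9025 + 1.4884 + 0.8281
     = 18.1272
λ·‖w‖₂² = 1.0·18.1272 = 18.1272

18.1272


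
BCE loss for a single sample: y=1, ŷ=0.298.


BCE = -[y·ln(p) + (1-y)·ln(1-p)]
= -1·ln(0.298) - 0
= -ln(0.298) = 1.2107

1.2107


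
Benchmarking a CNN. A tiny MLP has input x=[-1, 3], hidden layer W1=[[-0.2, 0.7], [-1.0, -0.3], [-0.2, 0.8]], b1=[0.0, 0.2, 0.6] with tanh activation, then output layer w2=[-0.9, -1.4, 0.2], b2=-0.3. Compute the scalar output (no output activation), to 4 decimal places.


z1[0] = (-0.2)·(-1) + (0.7)·(3) + 0.0 = 2.3
z1[1] = (-1.0)·(-1) + (-0.3)·(3) + 0.2 = 0.3
z1[2] = (-0.2)·(-1) + (0.8)·(3) + 0.6 = 3.2
h = tanh(z1) = [0.9801, 0.2913, 0.9967]
output = (-0.9)·(0.9801) + (-1.4)·(0.2913) + (0.2)·(0.9967) - 0.3 = -1.3906

-1.3906


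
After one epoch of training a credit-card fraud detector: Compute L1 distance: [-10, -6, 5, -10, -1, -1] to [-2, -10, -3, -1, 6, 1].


d = |-10+ 2| + |-6+ 10| + |5+ 3| + |-10+ 1| + |-1-6| + |-1-1|
  = 8 + 4 + 8 + 9 + 7 + 2
  = 38

38


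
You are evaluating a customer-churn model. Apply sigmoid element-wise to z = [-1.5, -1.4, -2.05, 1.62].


σ(-1.5) = 1/(1+e^1.5) = 0.1824
σ(-1.4) = 1/(1+e^1.4) = 0.1978
σ(-2.05) = 1/(1+e^2.05) = 0.1141
σ(1.62) = 1/(1+e^-1.62) = 0.8348
result = [0.1824, 0.1978, 0.1141, 0.8348]

[0.1824, 0.1978, 0.1141, 0.8348]


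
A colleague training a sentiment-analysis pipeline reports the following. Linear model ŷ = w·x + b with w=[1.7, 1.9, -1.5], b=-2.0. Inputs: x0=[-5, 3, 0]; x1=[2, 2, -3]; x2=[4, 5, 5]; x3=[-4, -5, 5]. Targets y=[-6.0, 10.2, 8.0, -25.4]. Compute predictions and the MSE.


ŷ0 = (1.7)·(-5) + (1.9)·(3) + (-1.5)·(0) - 2.0 = -4.8
ŷ1 = (1.7)·(2) + (1.9)·(2) + (-1.5)·(-3) - 2.0 = 9.7
ŷ2 = (1.7)·(4) + (1.9)·(5) + (-1.5)·(5) - 2.0 = 6.8
ŷ3 = (1.7)·(-4) + (1.9)·(-5) + (-1.5)·(5) - 2.0 = -25.8
errors² = [1.44, 0.25, 1.44, 0.16]
MSE = 3.2900/4 = 0.8225

0.8225


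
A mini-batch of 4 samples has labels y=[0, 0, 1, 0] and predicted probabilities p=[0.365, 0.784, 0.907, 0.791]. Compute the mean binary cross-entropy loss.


L[0] = -ln(1-0.365) = -ln(0.635) = 0.4541
L[1] = -ln(1-0.784) = -ln(0.216) = 1.5325
L[2] = -ln(0.907) = 0.0976
L[3] = -ln(1-0.791) = -ln(0.209) = 1.5654
mean = (0.4541 + 1.5325 + 0.0976 + 1.5654)/4 = 0.9124

0.9124


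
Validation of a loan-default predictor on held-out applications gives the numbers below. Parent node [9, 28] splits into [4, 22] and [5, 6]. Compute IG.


Parent = [9, 28], H_parent = 0.8004
H_left = 0.6194 (n=26), H_right = 0.994 (n=11)
H_children = (26/37)·0.6194 + (11/37)·0.994 = 0.7308
IG = 0.8004 - 0.7308 = 0.0696

0.0696


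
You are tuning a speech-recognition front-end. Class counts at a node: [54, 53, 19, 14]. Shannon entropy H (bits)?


Probabilities: [54/140, 53/140, 19/140, 14/140] ≈ [0.3857, 0.3786, 0.1357, 0.1]
H = -((54/140)·log₂(54/140) + (53/140)·log₂(53/140) + (19/140)·log₂(19/140) + (14/140)·log₂(14/140))
  = 1.7839 bits

1.7839 bits


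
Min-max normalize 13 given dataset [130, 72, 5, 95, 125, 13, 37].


min=5, max=130
(13-5)/(130-5) = 8/125 = 0.064

0.064


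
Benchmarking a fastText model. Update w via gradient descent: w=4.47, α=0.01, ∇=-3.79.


w_new = w - α·∇
= 4.47 - 0.01·-3.79
= 4.47 + 0.0379
= 4.5079

4.5079


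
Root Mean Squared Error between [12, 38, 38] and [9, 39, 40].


MSE = 14/3 = 4.6667
RMSE = √(14/3) = 2.1602

2.1602


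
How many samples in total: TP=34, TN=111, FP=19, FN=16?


Total = TP + TN + FP + FN
= 34 + 111 + 19 + 16
= 180
(Predicted positive: 53, predicted negative: 127)

180


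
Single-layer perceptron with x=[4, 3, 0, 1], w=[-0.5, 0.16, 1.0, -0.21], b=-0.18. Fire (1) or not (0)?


z = (4)·(-0.5) + (3)·(0.16) + (0)·(1.0) + (1)·(-0.21) - 0.18
  = -1.91
step(z) = 0 (z<0)

0


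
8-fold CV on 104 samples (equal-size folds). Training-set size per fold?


Fold size = 104/8 = 13
Training per fold = 104 - 13 = 91

91


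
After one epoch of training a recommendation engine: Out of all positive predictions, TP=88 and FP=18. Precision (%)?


Precision = TP/(TP+FP)
= 88/(88+18)
= 88/106 = 83.02%

83.02%


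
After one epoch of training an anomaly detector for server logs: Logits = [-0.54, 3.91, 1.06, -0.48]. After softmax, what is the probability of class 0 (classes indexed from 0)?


Exponentials: e^-0.54=0.5827, e^3.91=49.899, e^1.06=2.8864, e^-0.48=0.6188
Sum = 53.9869
Softmax = [0.0108, 0.9243, 0.0535, 0.0115]
p[0] = 0.5827/53.9869 = 0.0108

0.0108


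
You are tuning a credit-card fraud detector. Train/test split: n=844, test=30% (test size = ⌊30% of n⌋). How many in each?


Test = ⌊844·30/100⌋ = 253
Train = 844 - 253 = 591

Train: 591, Test: 253


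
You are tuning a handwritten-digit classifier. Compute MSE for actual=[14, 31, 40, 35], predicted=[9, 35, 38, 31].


Squared errors: (14-9)²=25, (31-35)²=16, (40-38)²=4, (35-31)²=16
Sum = 61
MSE = 61/4 = 61/4

61/4


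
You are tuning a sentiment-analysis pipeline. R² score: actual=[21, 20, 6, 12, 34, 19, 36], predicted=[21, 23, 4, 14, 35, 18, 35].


ȳ = 21.1429
SS_res = Σ(y-ŷ)² = 20
SS_tot = Σ(y-ȳ)² = 704.86
R² = 1 - SS_res/SS_tot = 1 - 0.0284 = 0.9716

0.9716


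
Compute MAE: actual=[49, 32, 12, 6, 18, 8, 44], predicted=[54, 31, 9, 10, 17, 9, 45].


Absolute errors: |49-54|=5, |32-31|=1, |12-9|=3, |6-10|=4, |18-17|=1, |8-9|=1, |44-45|=1
Sum = 16
MAE = 16/7 = 16/7

16/7


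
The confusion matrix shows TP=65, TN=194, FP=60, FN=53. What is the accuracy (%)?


Accuracy = (TP+TN)/(TP+TN+FP+FN)
= (65+194)/(372)
= 259/372 = 69.62%

69.62%


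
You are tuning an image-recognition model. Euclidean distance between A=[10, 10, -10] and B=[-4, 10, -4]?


d = √((10+ 4)² + (10-10)² + (-10+ 4)²)
  = √(196 + 0 + 36)
  = √232 = 15.2315

15.2315


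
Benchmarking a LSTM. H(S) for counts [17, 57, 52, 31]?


Probabilities: [17/157, 57/157, 52/157, 31/157] ≈ [0.1083, 0.3631, 0.3312, 0.1975]
H = -((17/157)·log₂(17/157) + (57/157)·log₂(57/157) + (52/157)·log₂(52/157) + (31/157)·log₂(31/157))
  = 1.8681 bits

1.8681 bits


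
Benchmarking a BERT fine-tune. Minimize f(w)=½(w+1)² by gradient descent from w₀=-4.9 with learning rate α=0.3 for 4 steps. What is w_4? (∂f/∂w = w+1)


step 1: grad = -4.9+1 = -3.9; w = -4.9 - 0.3·(-3.9) = -3.73
step 2: grad = -3.73+1 = -2.73; w = -3.73 - 0.3·(-2.73) = -2.911
step 3: grad = -2.911+1 = -1.911; w = -2.911 - 0.3·(-1.911) = -2.3377
step 4: grad = -2.3377+1 = -1.3377; w = -2.3377 - 0.3·(-1.3377) = -1.93639

-1.93639


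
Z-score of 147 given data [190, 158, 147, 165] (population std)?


μ = 165, σ = 15.7956
z = (147 - 165)/15.7956 = -1.1396

-1.1396


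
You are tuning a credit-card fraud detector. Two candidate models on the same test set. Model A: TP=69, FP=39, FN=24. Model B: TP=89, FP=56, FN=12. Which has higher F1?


Model A: P=69/108=0.6389, R=69/93=0.7419, F1=2PR/(P+R)=2TP/(2TP+FP+FN)=138/201=0.6866
Model B: P=89/145=0.6138, R=89/101=0.8812, F1=2PR/(P+R)=2TP/(2TP+FP+FN)=178/246=0.7236
0.6866 < 0.7236 → Model B

Model B


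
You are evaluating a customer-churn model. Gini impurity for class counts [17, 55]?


Probabilities: [17/72, 55/72] ≈ [0.2361, 0.7639]
Σpᵢ² = (289 + 3025)/72² = 3314/5184
Gini = 1 - Σpᵢ² = 1 - 3314/5184 = 0.3607

0.3607


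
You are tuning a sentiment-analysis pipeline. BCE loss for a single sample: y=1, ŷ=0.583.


BCE = -[y·ln(p) + (1-y)·ln(1-p)]
= -1·ln(0.583) - 0
= -ln(0.583) = 0.5396

0.5396


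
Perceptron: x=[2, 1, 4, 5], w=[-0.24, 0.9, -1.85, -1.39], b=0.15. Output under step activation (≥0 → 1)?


z = (2)·(-0.24) + (1)·(0.9) + (4)·(-1.85) + (5)·(-1.39) + 0.15
  = -13.78
step(z) = 0 (z<0)

0


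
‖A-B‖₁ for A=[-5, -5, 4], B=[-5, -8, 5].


d = |-5+ 5| + |-5+ 8| + |4-5|
  = 0 + 3 + 1
  = 4

4


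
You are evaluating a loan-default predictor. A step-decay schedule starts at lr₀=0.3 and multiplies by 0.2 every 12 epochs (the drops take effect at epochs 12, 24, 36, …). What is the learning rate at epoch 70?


n_drops = ⌊70/12⌋ = 5
lr = 0.3·0.2^5 = 0.3·0.00032 = 0.000096

0.000096


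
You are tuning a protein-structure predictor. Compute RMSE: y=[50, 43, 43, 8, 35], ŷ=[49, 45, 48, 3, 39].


MSE = 71/5 = 14.2
RMSE = √(71/5) = 3.7683

3.7683


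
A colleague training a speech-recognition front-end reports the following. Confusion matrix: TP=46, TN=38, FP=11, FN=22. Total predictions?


Total = TP + TN + FP + FN
= 46 + 38 + 11 + 22
= 117
(Predicted positive: 57, predicted negative: 60)

117


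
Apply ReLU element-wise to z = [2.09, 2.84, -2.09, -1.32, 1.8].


ReLU(2.09) = max(0, 2.09) = 2.09
ReLU(2.84) = max(0, 2.84) = 2.84
ReLU(-2.09) = max(0, -2.09) = 0.0
ReLU(-1.32) = max(0, -1.32) = 0.0
ReLU(1.8) = max(0, 1.8) = 1.8
result = [2.09, 2.84, 0.0, 0.0, 1.8]

[2.09, 2.84, 0.0, 0.0, 1.8]


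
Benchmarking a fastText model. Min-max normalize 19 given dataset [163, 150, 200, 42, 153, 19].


min=19, max=200
(19-19)/(200-19) = 0/181 = 0.0

0.0


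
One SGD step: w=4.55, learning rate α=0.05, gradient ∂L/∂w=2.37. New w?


w_new = w - α·∇
= 4.55 - 0.05·2.37
= 4.55 - 0.1185
= 4.4315

4.4315


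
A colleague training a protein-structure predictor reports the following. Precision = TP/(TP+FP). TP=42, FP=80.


Precision = TP/(TP+FP)
= 42/(42+80)
= 42/122 = 34.43%

34.43%


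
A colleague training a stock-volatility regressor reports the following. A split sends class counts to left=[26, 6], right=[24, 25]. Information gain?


Parent = [50, 31], H_parent = 0.9599
H_left = 0.6962 (n=32), H_right = 0.9997 (n=49)
H_children = (32/81)·0.6962 + (49/81)·0.9997 = 0.8798
IG = 0.9599 - 0.8798 = 0.0801

0.0801


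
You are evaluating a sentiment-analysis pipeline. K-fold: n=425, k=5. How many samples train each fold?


Fold size = 425/5 = 85
Training per fold = 425 - 85 = 340

340


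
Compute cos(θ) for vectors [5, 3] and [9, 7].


A·B = 5·9 + 3·7 = 66
‖A‖ = √34 = 5.831, ‖B‖ = √130 = 11.4018
cos = 66/(√34·√130) = 66/√4420 = 0.9927

0.9927


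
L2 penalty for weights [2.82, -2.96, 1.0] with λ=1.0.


‖w‖₂² = (2.82)² + (-2.96)² + (1.0)²
     = 7.9524 + 8.7616 + 1
     = 17.714
λ·‖w‖₂² = 1.0·17.714 = 17.714

17.714


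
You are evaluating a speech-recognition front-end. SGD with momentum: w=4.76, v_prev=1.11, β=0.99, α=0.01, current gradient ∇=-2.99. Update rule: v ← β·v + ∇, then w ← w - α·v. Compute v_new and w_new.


v_new = 0.99·1.11 - 2.99 = 1.0989 - 2.99 = -1.8911
w_new = 4.76 - 0.01·-1.8911 = 4.76 + 0.018911 = 4.778911

v_new=-1.8911, w_new=4.778911


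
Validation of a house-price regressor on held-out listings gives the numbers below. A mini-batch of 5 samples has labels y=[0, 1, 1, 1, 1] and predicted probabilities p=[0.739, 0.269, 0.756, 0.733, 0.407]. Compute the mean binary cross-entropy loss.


L[0] = -ln(1-0.739) = -ln(0.261) = 1.3432
L[1] = -ln(0.269) = 1.313
L[2] = -ln(0.756) = 0.2797
L[3] = -ln(0.733) = 0.3106
L[4] = -ln(0.407) = 0.8989
mean = (1.3432 + 1.313 + 0.2797 + 0.3106 + 0.8989)/5 = 0.8291

0.8291


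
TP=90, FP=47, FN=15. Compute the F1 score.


Precision = 90/137 = 0.6569
Recall = 90/105 = 0.8571
F1 = 2·P·R/(P+R) = 2·TP/(2·TP+FP+FN) = 180/(180+47+15) = 180/242 = 0.7438

0.7438


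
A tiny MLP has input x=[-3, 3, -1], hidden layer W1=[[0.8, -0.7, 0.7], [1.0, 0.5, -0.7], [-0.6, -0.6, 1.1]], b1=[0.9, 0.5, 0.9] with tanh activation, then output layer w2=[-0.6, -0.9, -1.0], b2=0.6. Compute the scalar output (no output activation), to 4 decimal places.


z1[0] = (0.8)·(-3) + (-0.7)·(3) + (0.7)·(-1) + 0.9 = -4.3
z1[1] = (1.0)·(-3) + (0.5)·(3) + (-0.7)·(-1) + 0.5 = -0.3
z1[2] = (-0.6)·(-3) + (-0.6)·(3) + (1.1)·(-1) + 0.9 = -0.2
h = tanh(z1) = [-0.9996, -0.2913, -0.1974]
output = (-0.6)·(-0.9996) + (-0.9)·(-0.2913) + (-1.0)·(-0.1974) + 0.6 = 1.6593

1.6593


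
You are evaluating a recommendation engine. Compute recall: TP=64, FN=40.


Recall = TP/(TP+FN)
= 64/(64+40)
= 64/104 = 61.54%

61.54%


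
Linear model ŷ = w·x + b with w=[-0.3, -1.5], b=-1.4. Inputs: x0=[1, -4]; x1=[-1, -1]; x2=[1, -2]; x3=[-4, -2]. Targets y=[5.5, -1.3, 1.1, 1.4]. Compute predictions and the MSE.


ŷ0 = (-0.3)·(1) + (-1.5)·(-4) - 1.4 = 4.3
ŷ1 = (-0.3)·(-1) + (-1.5)·(-1) - 1.4 = 0.4
ŷ2 = (-0.3)·(1) + (-1.5)·(-2) - 1.4 = 1.3
ŷ3 = (-0.3)·(-4) + (-1.5)·(-2) - 1.4 = 2.8
errors² = [1.44, 2.89, 0.04, 1.96]
MSE = 6.3300/4 = 1.5825

1.5825


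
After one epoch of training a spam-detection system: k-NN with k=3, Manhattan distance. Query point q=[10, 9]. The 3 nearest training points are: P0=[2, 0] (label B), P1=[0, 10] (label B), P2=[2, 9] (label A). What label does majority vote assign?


d(q,P0) = 17  (label B)
d(q,P1) = 11  (label B)
d(q,P2) = 8  (label A)
Votes: A=1, B=2
Majority → B

B


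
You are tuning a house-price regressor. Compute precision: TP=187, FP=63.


Precision = TP/(TP+FP)
= 187/(187+63)
= 187/250 = 74.8%

74.8%


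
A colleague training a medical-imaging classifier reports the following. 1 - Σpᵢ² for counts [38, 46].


Probabilities: [38/84, 46/84] ≈ [0.4524, 0.5476]
Σpᵢ² = (1444 + 2116)/84² = 3560/7056
Gini = 1 - Σpᵢ² = 1 - 3560/7056 = 0.4955

0.4955


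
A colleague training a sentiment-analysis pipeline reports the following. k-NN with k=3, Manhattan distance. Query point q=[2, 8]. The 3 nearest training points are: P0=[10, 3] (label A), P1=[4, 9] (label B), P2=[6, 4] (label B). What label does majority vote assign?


d(q,P0) = 13  (label A)
d(q,P1) = 3  (label B)
d(q,P2) = 8  (label B)
Votes: A=1, B=2
Majority → B

B


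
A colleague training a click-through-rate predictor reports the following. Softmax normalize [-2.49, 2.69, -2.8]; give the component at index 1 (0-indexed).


Exponentials: e^-2.49=0.0829, e^2.69=14.7317, e^-2.8=0.0608
Sum = 14.8754
Softmax = [0.0056, 0.9903, 0.0041]
p[1] = 14.7317/14.8754 = 0.9903

0.9903


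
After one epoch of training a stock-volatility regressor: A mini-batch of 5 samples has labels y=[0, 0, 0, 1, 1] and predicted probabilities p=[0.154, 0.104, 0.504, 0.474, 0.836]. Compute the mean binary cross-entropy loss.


L[0] = -ln(1-0.154) = -ln(0.846) = 0.1672
L[1] = -ln(1-0.104) = -ln(0.896) = 0.1098
L[2] = -ln(1-0.504) = -ln(0.496) = 0.7012
L[3] = -ln(0.474) = 0.7465
L[4] = -ln(0.836) = 0.1791
mean = (0.1672 + 0.1098 + 0.7012 + 0.7465 + 0.1791)/5 = 0.3808

0.3808


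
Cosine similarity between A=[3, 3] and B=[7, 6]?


A·B = 3·7 + 3·6 = 39
‖A‖ = √18 = 4.2426, ‖B‖ = √85 = 9.2195
cos = 39/(√18·√85) = 39/√1530 = 0.9971

0.9971


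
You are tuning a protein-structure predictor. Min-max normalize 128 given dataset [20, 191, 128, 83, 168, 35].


min=20, max=191
(128-20)/(191-20) = 108/171 = 0.6316

0.6316


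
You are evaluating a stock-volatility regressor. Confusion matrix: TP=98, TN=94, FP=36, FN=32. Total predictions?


Total = TP + TN + FP + FN
= 98 + 94 + 36 + 32
= 260
(Predicted positive: 134, predicted negative: 126)

260


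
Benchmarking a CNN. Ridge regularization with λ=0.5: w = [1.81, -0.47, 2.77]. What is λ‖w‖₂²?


‖w‖₂² = (1.81)² + (-0.47)² + (2.77)²
     = 3.2761 + 0.2209 + 7.6729
     = 11.1699
λ·‖w‖₂² = 0.5·11.1699 = 5.58495

5.58495


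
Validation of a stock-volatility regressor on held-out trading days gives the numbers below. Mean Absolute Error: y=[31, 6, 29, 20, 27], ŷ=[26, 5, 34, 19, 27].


Absolute errors: |31-26|=5, |6-5|=1, |29-34|=5, |20-19|=1, |27-27|=0
Sum = 12
MAE = 12/5 = 12/5

12/5


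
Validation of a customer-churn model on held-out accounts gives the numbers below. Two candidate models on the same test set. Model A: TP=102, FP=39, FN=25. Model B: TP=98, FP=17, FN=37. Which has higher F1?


Model A: P=102/141=0.7234, R=102/127=0.8031, F1=2PR/(P+R)=2TP/(2TP+FP+FN)=204/268=0.7612
Model B: P=98/115=0.8522, R=98/135=0.7259, F1=2PR/(P+R)=2TP/(2TP+FP+FN)=196/250=0.784
0.7612 < 0.784 → Model B

Model B


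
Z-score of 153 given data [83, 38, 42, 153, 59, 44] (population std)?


μ = 69.8333, σ = 40.1307
z = (153 - 69.8333)/40.1307 = 2.0724

2.0724


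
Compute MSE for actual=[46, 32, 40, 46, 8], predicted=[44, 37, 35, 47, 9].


Squared errors: (46-44)²=4, (32-37)²=25, (40-35)²=25, (46-47)²=1, (8-9)²=1
Sum = 56
MSE = 56/5 = 56/5

56/5


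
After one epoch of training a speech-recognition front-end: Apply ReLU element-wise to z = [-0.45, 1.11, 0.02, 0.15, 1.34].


ReLU(-0.45) = max(0, -0.45) = 0.0
ReLU(1.11) = max(0, 1.11) = 1.11
ReLU(0.02) = max(0, 0.02) = 0.02
ReLU(0.15) = max(0, 0.15) = 0.15
ReLU(1.34) = max(0, 1.34) = 1.34
result = [0.0, 1.11, 0.02, 0.15, 1.34]

[0.0, 1.11, 0.02, 0.15, 1.34]


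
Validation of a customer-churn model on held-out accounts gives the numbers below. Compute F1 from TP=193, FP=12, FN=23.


Precision = 193/205 = 0.9415
Recall = 193/216 = 0.8935
F1 = 2·P·R/(P+R) = 2·TP/(2·TP+FP+FN) = 386/(386+12+23) = 386/421 = 0.9169

0.9169


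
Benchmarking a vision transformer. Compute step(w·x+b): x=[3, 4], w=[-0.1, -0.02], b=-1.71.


z = (3)·(-0.1) + (4)·(-0.02) - 1.71
  = -2.09
step(z) = 0 (z<0)

0


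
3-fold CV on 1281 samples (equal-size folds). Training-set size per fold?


Fold size = 1281/3 = 427
Training per fold = 1281 - 427 = 854

854


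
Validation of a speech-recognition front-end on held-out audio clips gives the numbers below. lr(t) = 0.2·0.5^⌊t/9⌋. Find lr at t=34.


n_drops = ⌊34/9⌋ = 3
lr = 0.2·0.5^3 = 0.2·0.125 = 0.025

0.025


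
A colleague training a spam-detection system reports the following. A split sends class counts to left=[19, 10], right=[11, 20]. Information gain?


Parent = [30, 30], H_parent = 1
H_left = 0.9294 (n=29), H_right = 0.9383 (n=31)
H_children = (29/60)·0.9294 + (31/60)·0.9383 = 0.934
IG = 1 - 0.934 = 0.066

0.066


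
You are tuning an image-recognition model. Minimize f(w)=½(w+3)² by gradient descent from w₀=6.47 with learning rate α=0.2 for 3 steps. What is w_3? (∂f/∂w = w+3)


step 1: grad = 6.47+3 = 9.47; w = 6.47 - 0.2·(9.47) = 4.576
step 2: grad = 4.576+3 = 7.576; w = 4.576 - 0.2·(7.576) = 3.0608
step 3: grad = 3.0608+3 = 6.0608; w = 3.0608 - 0.2·(6.0608) = 1.84864

1.84864


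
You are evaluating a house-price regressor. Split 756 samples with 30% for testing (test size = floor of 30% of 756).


Test = ⌊756·30/100⌋ = 226
Train = 756 - 226 = 530

Train: 530, Test: 226


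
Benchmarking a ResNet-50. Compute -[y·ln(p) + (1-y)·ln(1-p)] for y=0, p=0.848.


BCE = -[y·ln(p) + (1-y)·ln(1-p)]
= -0 - 1·ln(1-0.848)
= -ln(0.152) = 1.8839

1.8839


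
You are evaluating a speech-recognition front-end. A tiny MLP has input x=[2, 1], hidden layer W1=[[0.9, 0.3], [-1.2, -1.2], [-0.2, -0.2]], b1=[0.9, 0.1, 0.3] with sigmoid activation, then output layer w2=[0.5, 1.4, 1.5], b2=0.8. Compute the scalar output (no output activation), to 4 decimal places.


z1[0] = (0.9)·(2) + (0.3)·(1) + 0.9 = 3.0
z1[1] = (-1.2)·(2) + (-1.2)·(1) + 0.1 = -3.5
z1[2] = (-0.2)·(2) + (-0.2)·(1) + 0.3 = -0.3
h = sigmoid(z1) = [0.9526, 0.0293, 0.4256]
output = (0.5)·(0.9526) + (1.4)·(0.0293) + (1.5)·(0.4256) + 0.8 = 1.9557

1.9557


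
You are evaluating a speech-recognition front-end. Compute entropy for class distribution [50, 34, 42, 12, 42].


Probabilities: [50/180, 34/180, 42/180, 12/180, 42/180] ≈ [0.2778, 0.1889, 0.2333, 0.0667, 0.2333]
H = -((50/180)·log₂(50/180) + (34/180)·log₂(34/180) + (42/180)·log₂(42/180) + (12/180)·log₂(12/180) + (42/180)·log₂(42/180))
  = 2.2077 bits

2.2077 bits


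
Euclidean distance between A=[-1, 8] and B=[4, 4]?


d = √((-1-4)² + (8-4)²)
  = √(25 + 16)
  = √41 = 6.4031

6.4031


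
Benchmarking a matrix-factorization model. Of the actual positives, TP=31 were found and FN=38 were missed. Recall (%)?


Recall = TP/(TP+FN)
= 31/(31+38)
= 31/69 = 44.93%

44.93%


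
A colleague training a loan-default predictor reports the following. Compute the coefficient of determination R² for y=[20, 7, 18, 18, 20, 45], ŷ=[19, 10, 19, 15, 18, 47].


ȳ = 21.3333
SS_res = Σ(y-ŷ)² = 28
SS_tot = Σ(y-ȳ)² = 791.33
R² = 1 - SS_res/SS_tot = 1 - 0.0354 = 0.9646

0.9646


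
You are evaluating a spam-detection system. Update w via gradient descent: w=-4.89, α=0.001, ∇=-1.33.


w_new = w - α·∇
= -4.89 - 0.001·-1.33
= -4.89 + 0.00133
= -4.88867

-4.88867


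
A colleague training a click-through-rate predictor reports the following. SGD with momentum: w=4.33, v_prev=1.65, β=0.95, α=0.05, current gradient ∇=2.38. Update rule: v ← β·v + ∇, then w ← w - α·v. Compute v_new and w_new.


v_new = 0.95·1.65 + 2.38 = 1.5675 + 2.38 = 3.9475
w_new = 4.33 - 0.05·3.9475 = 4.33 - 0.197375 = 4.132625

v_new=3.9475, w_new=4.132625


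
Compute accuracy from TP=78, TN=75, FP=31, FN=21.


Accuracy = (TP+TN)/(TP+TN+FP+FN)
= (78+75)/(205)
= 153/205 = 74.63%

74.63%


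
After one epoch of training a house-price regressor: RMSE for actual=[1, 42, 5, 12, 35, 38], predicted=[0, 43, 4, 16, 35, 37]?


MSE = 20/6 = 3.3333
RMSE = √(20/6) = 1.8257

1.8257


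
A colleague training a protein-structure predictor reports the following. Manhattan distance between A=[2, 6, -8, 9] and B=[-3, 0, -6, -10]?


d = |2+ 3| + |6-0| + |-8+ 6| + |9+ 10|
  = 5 + 6 + 2 + 19
  = 32

32
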